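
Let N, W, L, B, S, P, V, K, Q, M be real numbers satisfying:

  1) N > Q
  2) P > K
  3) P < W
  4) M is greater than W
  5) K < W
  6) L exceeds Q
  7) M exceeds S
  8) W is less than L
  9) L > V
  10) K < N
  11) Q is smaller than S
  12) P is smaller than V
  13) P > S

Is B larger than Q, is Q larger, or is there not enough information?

Following every chain through Q: above Q we get S, P, N, W, V, M, L.
B is not reached, and no chain runs the other way from B to Q.
So the given relations leave the order of Q and B undetermined.

undetermined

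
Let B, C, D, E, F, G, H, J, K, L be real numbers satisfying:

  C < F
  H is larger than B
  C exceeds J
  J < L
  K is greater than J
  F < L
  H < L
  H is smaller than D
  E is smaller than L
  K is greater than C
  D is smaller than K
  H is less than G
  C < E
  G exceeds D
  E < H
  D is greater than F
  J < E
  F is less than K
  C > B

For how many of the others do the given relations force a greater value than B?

8

Directly above B: C, H.
One step further: E, F, D, G, K, L (8 so far).
No other element is forced above B by the given relations, so the count is 8.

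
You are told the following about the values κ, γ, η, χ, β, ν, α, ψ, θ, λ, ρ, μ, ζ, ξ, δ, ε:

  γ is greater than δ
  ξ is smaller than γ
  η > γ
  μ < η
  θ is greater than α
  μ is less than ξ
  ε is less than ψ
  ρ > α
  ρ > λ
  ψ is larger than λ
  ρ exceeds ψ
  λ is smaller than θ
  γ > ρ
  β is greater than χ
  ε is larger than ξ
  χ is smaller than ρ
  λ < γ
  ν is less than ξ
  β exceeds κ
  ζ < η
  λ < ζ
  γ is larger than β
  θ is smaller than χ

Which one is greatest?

Chaining downward from η: directly below it, μ, ζ, γ; then ξ, λ, ρ, δ, β; then α, ν, κ, ψ, χ; then ε, θ.
That covers every other element, and nothing is given above η, so η is the greatest.

η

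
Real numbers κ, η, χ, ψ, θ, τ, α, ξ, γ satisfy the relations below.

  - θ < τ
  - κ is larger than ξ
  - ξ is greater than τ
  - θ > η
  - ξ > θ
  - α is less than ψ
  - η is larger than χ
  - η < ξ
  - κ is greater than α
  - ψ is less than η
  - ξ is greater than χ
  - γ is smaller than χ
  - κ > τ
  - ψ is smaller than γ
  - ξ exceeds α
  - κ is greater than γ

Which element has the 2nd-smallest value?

ψ

Piecing the relations together gives one ordering: α < ψ < γ < χ < η < θ < τ < ξ < κ.
The 2nd smallest is ψ.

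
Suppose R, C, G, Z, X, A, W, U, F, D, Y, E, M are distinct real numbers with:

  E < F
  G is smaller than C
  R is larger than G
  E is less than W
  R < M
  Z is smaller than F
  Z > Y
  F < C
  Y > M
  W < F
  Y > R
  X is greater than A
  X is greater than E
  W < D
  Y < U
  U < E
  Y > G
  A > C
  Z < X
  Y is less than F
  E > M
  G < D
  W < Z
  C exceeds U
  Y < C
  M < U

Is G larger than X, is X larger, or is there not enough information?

X

The relevant relations are G < R; R < M; M < Y; Y < U; U < E; E < W; W < Z; Z < F; F < C; C < A; A < X.
Together: G < R < M < Y < U < E < W < Z < F < C < A < X.
So X is larger.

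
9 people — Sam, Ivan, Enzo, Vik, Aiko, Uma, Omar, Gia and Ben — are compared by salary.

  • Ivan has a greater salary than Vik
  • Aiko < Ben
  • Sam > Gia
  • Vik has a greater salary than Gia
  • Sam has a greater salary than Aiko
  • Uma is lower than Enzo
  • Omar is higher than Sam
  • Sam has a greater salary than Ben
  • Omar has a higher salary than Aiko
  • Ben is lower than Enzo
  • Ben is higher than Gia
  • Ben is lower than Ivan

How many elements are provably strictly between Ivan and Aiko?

1

Chaining upward from Aiko reaches: Ben, Enzo, Sam, Omar.
Chaining downward from Ivan reaches: Gia, Vik, Ben.
Strictly between Aiko and Ivan are those in both lists: Ben — 1 element.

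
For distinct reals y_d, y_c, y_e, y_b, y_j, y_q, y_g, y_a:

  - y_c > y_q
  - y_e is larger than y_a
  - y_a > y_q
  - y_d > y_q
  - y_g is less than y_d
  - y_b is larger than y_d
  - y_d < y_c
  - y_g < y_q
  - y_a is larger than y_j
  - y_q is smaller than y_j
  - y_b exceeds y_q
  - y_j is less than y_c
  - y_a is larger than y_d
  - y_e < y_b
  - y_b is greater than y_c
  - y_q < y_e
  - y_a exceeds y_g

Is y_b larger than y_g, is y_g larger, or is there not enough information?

y_b

Following the relations from y_g: y_g < y_q < y_j < y_a < y_e < y_b.
So y_b is larger.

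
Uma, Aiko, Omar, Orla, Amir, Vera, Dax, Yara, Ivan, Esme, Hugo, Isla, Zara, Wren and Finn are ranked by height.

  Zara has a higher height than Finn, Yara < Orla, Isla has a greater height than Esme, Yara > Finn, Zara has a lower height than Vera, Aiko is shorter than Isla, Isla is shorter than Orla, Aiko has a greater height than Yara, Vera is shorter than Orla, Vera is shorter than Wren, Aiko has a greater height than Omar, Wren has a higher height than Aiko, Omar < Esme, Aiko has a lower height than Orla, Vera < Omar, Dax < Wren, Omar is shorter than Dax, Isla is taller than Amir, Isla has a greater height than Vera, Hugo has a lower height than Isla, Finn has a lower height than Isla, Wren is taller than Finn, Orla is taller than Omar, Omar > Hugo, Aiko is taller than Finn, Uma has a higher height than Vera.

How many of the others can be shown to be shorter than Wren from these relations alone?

The elements the relations force below Wren are Finn, Zara, Vera, Hugo, Yara, Omar, Aiko, Dax — no chain reaches any other.
That is 8.

8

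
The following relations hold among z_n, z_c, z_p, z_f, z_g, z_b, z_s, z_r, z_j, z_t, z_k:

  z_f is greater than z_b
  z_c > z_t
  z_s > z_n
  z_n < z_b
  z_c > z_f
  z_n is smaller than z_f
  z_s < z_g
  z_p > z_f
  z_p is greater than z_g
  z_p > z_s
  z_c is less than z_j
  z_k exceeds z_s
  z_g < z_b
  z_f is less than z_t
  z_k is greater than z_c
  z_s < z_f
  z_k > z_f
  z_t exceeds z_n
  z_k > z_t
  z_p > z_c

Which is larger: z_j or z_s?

z_s < z_g and z_g < z_b give z_s < z_b.
With z_b < z_f: z_s < z_g < z_b < z_f.
With z_f < z_t: z_s < z_g < z_b < z_f < z_t.
Then z_t < z_c extends the chain to z_c.
With z_c < z_j: z_s < z_g < z_b < z_f < z_t < z_c < z_j.
So z_s < z_j; z_j is the larger of the two.

z_j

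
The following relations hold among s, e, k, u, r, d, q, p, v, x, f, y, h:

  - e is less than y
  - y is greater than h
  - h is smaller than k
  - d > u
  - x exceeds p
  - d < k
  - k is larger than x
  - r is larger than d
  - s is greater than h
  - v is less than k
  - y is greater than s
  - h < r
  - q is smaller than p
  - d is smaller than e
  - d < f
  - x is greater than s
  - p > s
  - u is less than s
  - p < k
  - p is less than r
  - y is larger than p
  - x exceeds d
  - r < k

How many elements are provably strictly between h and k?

Chaining upward from h reaches: s, p, r, y, x.
Chaining downward from k reaches: u, s, q, d, p, r, v, x.
Strictly between h and k are those in both lists: s, p, r, x — 4 elements.

4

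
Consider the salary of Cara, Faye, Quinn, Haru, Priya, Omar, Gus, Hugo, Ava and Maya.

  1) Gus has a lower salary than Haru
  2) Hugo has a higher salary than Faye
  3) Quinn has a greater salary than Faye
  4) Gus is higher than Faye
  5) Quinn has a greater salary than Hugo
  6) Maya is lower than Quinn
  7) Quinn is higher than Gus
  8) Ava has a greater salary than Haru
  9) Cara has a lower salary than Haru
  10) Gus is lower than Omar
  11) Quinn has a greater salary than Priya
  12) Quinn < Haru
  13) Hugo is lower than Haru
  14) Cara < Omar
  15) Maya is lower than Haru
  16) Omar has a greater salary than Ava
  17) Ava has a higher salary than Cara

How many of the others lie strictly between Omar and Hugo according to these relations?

The relations place Hugo below Omar. An element lies strictly between them when it is forced above Hugo and also forced below Omar.
Above Hugo: {Quinn, Haru, Ava}. Below Omar: {Faye, Cara, Priya, Gus, Maya, Quinn, Haru, Ava}.
Intersection: {Quinn, Haru, Ava} — 3.

3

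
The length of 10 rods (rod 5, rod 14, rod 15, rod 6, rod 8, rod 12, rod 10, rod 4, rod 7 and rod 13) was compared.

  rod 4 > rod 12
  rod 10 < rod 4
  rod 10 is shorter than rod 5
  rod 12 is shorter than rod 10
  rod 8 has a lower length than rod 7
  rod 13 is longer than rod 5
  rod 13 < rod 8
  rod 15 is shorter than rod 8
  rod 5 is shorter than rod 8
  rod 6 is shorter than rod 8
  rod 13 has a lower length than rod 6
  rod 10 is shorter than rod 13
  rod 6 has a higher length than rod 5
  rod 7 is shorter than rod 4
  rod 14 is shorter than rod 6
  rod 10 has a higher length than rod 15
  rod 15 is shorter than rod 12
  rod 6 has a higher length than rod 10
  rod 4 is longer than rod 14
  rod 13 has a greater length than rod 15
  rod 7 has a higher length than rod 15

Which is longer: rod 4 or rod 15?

rod 15 < rod 12 and rod 12 < rod 10 give rod 15 < rod 10.
With rod 10 < rod 5: rod 15 < rod 12 < rod 10 < rod 5.
Then rod 5 < rod 13 extends the chain to rod 13.
With rod 13 < rod 6: rod 15 < rod 12 < rod 10 < rod 5 < rod 13 < rod 6.
With rod 6 < rod 8: rod 15 < rod 12 < rod 10 < rod 5 < rod 13 < rod 6 < rod 8.
Then rod 8 < rod 7 extends the chain to rod 7.
Then rod 7 < rod 4 extends the chain to rod 4.
So rod 15 < rod 4; rod 4 is the longer of the two.

rod 4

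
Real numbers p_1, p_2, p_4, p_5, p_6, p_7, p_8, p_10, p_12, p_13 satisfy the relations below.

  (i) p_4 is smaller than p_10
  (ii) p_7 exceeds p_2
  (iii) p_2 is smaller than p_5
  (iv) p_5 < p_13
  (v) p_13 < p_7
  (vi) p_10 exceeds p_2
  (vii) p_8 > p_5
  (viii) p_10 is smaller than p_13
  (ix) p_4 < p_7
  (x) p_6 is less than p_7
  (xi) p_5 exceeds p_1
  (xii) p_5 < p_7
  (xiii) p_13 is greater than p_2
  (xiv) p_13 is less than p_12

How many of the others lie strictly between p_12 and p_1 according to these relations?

2

Chaining upward from p_1 reaches: p_5, p_13, p_8, p_7.
Chaining downward from p_12 reaches: p_4, p_2, p_10, p_5, p_13.
Strictly between p_1 and p_12 are those in both lists: p_5, p_13 — 2 elements.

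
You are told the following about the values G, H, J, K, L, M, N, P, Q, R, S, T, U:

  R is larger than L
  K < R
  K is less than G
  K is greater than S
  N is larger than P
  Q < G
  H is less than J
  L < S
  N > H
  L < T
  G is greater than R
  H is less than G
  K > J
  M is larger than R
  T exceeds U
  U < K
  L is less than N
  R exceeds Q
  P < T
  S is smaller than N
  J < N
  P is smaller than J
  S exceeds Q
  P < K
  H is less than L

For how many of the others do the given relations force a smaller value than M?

Directly below M: R.
One step further: L, Q, K (4 so far).
One step further: H, P, U, S, J (9 so far).
No other element is forced below M by the given relations, so the count is 9.

9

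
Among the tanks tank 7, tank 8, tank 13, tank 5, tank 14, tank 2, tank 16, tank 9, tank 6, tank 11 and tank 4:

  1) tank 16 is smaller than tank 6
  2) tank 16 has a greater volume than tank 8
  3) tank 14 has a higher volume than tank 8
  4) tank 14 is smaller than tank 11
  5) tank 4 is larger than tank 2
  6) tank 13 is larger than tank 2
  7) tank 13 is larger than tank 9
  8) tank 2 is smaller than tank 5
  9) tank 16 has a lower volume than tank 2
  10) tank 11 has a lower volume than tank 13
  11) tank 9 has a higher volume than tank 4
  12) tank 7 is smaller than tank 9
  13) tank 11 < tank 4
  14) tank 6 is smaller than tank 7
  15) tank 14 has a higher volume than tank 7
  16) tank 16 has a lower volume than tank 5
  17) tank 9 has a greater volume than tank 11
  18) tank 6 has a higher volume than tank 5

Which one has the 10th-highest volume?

tank 16

Chaining the given pairs: tank 8 < tank 16 < tank 2 < tank 5 < tank 6 < tank 7 < tank 14 < tank 11 < tank 4 < tank 9 < tank 13.
Counting 10 from the largest end gives tank 16.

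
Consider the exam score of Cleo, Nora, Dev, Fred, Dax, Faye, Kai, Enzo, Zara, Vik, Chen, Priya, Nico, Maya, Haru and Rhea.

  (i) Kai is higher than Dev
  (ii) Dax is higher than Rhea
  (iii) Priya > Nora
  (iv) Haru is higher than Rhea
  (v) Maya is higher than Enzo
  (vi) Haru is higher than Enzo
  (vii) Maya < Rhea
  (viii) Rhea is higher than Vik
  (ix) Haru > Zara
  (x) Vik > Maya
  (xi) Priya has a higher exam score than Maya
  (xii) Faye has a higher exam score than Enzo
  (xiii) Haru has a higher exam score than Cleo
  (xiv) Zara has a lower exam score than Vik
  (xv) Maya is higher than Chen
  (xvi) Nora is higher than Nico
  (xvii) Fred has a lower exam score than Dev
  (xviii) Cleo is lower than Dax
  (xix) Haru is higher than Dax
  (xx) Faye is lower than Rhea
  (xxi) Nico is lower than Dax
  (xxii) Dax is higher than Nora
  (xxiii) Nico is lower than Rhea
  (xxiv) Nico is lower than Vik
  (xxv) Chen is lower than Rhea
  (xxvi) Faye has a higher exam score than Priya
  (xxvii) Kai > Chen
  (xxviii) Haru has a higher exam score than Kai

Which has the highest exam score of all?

Fred is not greatest since Fred < Dev; Zara is not greatest since Zara < Haru; Cleo is not greatest since Cleo < Dax; Dev is not greatest since Dev < Kai; Chen is not greatest since Chen < Kai; Enzo is not greatest since Enzo < Maya; Nico is not greatest since Nico < Vik; Maya is not greatest since Maya < Rhea; Vik is not greatest since Vik < Rhea; Kai is not greatest since Kai < Haru; Nora is not greatest since Nora < Priya; Priya is not greatest since Priya < Faye; Faye is not greatest since Faye < Rhea; Rhea is not greatest since Rhea < Dax; Dax is not greatest since Dax < Haru.
Only Haru has nothing above it, so Haru is the highest exam score.

Haru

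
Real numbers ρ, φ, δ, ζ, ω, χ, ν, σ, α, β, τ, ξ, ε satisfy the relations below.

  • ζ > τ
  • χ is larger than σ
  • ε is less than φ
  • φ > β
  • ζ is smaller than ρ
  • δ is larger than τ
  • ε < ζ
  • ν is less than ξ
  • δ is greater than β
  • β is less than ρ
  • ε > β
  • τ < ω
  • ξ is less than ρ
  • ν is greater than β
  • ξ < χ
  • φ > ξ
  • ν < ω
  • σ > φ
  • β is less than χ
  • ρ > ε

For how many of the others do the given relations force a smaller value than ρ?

6

Directly below ρ: β, ε, ζ, ξ.
One step further: ν, τ (6 so far).
No other element is forced below ρ by the given relations, so the count is 6.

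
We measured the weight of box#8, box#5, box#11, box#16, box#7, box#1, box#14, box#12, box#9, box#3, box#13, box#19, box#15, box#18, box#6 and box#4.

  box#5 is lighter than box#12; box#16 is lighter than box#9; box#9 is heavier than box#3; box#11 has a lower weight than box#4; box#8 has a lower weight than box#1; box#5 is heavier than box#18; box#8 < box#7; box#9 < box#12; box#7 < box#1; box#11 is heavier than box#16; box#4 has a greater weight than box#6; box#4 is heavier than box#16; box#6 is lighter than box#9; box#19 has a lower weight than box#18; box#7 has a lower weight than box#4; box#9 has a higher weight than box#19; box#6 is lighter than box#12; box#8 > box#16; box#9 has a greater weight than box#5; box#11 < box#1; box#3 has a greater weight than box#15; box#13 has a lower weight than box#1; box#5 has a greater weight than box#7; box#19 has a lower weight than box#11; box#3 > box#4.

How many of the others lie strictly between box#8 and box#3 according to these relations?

Chaining upward from box#8 reaches: box#7, box#4, box#5, box#9, box#12, box#1.
Chaining downward from box#3 reaches: box#16, box#19, box#15, box#6, box#7, box#11, box#4.
Strictly between box#8 and box#3 are those in both lists: box#7, box#4 — 2 elements.

2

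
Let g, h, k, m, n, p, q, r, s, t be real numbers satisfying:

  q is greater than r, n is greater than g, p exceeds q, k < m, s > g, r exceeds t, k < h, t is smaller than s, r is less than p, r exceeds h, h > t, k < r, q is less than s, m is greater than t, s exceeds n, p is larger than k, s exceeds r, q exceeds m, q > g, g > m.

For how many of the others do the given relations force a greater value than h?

4

From h the given relations immediately reach r.
From those, q, p, s — 4 in total.
Nothing else is reachable above h; 4 in all.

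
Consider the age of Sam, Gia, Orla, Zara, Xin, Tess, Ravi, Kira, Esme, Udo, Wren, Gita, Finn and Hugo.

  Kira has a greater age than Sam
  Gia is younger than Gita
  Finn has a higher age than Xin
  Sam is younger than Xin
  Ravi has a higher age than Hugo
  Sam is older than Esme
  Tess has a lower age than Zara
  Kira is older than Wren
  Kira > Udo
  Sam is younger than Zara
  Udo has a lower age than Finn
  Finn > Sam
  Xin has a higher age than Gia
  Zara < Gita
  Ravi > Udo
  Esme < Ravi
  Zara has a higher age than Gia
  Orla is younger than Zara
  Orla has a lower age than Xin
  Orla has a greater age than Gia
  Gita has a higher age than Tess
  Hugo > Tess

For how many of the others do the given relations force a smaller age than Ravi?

The elements the relations force below Ravi are Tess, Udo, Hugo, Esme — no chain reaches any other.
That is 4.

4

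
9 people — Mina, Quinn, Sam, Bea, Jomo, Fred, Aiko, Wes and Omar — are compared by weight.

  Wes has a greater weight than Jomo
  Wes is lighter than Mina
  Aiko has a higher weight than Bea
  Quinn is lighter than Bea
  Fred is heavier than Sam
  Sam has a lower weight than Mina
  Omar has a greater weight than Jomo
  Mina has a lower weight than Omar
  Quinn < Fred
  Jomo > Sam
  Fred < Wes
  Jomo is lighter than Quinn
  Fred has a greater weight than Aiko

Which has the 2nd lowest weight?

Jomo

The consecutive relations fix a unique order: Sam < Jomo < Quinn < Bea < Aiko < Fred < Wes < Mina < Omar.
The 2nd smallest is Jomo.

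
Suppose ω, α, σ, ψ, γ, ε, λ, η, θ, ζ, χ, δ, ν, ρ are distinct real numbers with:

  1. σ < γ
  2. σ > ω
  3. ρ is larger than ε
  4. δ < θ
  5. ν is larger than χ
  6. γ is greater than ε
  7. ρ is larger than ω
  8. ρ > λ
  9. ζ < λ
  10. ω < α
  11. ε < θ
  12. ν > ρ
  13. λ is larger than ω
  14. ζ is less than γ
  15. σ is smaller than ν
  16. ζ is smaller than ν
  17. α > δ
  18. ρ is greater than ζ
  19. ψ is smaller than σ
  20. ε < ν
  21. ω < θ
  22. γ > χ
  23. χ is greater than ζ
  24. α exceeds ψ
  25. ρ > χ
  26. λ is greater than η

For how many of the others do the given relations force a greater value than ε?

Directly above ε: γ, θ, ρ, ν.
No other element is forced above ε by the given relations, so the count is 4.

4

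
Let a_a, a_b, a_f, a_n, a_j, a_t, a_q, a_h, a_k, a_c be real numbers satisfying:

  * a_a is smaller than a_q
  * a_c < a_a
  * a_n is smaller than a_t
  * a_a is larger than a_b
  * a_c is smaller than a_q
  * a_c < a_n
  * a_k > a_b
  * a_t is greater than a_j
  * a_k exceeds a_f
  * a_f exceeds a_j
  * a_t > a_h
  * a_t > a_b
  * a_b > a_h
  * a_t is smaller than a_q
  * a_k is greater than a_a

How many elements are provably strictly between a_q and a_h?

Chaining upward from a_h reaches: a_b, a_a, a_k, a_t.
Chaining downward from a_q reaches: a_c, a_b, a_j, a_n, a_a, a_t.
Strictly between a_h and a_q are those in both lists: a_b, a_a, a_t — 3 elements.

3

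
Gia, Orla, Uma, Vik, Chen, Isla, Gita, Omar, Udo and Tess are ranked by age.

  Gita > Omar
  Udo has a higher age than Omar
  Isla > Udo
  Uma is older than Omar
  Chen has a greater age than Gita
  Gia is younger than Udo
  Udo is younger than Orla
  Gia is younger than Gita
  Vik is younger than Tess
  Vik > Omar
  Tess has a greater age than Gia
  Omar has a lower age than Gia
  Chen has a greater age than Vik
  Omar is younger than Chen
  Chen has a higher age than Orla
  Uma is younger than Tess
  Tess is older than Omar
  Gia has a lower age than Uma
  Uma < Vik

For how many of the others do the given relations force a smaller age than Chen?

The elements the relations force below Chen are Omar, Gia, Udo, Uma, Vik, Orla, Gita — no chain reaches any other.
That is 7.

7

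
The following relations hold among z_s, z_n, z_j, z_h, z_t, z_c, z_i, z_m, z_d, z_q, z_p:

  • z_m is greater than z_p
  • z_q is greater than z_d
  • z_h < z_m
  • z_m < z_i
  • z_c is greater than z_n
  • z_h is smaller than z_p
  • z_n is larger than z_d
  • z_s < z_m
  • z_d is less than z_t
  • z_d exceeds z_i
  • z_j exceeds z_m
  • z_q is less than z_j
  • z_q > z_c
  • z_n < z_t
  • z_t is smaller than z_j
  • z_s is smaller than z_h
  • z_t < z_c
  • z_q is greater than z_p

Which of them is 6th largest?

z_d

Piecing the relations together gives one ordering: z_s < z_h < z_p < z_m < z_i < z_d < z_n < z_t < z_c < z_q < z_j.
The 6th largest is z_d.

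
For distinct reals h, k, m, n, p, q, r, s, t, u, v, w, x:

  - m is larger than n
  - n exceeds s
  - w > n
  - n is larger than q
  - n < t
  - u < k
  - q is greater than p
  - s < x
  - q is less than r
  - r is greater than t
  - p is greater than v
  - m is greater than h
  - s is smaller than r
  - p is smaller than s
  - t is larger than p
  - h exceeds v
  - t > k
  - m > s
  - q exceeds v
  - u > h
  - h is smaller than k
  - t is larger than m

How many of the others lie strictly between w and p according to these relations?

3

The relations place p below w. An element lies strictly between them when it is forced above p and also forced below w.
Above p: {q, s, n, m, x, t, r}. Below w: {v, q, s, n}.
Intersection: {q, s, n} — 3.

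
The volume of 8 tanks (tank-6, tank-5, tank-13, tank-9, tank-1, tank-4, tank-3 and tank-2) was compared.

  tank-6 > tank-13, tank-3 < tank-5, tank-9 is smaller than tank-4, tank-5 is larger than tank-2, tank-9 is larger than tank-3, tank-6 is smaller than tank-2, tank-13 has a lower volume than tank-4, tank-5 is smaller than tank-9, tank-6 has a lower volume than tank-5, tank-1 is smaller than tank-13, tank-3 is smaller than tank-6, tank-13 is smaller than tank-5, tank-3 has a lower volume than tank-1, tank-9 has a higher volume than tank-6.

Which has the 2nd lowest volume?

Piecing the relations together gives one ordering: tank-3 < tank-1 < tank-13 < tank-6 < tank-2 < tank-5 < tank-9 < tank-4.
Counting 2 from the smallest end gives tank-1.

tank-1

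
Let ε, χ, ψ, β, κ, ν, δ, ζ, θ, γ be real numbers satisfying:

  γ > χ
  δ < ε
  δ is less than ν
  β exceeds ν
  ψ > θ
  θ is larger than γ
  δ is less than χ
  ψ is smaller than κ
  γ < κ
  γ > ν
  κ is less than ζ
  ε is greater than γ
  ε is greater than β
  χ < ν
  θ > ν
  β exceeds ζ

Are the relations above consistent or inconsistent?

consistent

The single ordering δ < χ < ν < γ < θ < ψ < κ < ζ < β < ε satisfies every listed relation, so no contradiction arises.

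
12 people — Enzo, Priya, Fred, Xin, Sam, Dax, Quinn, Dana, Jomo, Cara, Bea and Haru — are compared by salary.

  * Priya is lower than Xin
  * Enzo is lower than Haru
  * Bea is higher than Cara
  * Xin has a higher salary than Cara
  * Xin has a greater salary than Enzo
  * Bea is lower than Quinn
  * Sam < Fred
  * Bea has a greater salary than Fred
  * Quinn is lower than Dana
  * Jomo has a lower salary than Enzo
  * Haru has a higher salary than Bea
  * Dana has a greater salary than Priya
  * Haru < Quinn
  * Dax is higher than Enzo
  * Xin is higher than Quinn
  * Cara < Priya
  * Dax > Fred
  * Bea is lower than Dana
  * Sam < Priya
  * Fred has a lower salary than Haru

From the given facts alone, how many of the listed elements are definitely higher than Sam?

8

The elements the relations force above Sam are Fred, Bea, Priya, Haru, Quinn, Xin, Dax, Dana — no chain reaches any other.
That is 8.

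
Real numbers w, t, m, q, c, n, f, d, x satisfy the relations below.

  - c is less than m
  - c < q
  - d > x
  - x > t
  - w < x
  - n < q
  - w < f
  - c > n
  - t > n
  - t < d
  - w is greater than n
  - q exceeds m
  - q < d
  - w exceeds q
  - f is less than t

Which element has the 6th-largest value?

q

The consecutive relations fix a unique order: n < c < m < q < w < f < t < x < d.
Counting 6 from the largest end gives q.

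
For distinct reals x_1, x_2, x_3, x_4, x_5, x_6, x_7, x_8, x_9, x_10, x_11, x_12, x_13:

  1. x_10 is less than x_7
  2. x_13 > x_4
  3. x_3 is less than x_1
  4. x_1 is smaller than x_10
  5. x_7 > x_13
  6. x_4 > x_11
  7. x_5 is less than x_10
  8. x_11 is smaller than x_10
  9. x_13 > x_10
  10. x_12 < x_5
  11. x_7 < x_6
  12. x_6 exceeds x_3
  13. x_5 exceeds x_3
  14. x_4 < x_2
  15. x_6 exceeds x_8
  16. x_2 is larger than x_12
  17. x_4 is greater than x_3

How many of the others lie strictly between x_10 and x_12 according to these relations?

1

Chaining upward from x_12 reaches: x_5, x_13, x_7, x_2, x_6.
Chaining downward from x_10 reaches: x_3, x_1, x_5, x_11.
Strictly between x_12 and x_10 are those in both lists: x_5 — 1 element.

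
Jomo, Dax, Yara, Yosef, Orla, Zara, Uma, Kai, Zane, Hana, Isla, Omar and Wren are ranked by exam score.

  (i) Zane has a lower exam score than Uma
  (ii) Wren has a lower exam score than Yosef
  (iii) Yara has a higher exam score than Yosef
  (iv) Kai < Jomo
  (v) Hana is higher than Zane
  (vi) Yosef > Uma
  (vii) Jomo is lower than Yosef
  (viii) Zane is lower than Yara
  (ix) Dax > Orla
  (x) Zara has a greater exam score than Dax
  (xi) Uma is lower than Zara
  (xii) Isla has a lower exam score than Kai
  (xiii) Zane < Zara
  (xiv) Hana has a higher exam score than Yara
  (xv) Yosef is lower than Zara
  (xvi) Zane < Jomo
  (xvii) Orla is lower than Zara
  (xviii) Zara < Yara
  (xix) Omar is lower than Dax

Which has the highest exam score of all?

Hana

Isla is not greatest since Isla < Kai; Orla is not greatest since Orla < Dax; Wren is not greatest since Wren < Yosef; Omar is not greatest since Omar < Dax; Zane is not greatest since Zane < Hana; Dax is not greatest since Dax < Zara; Kai is not greatest since Kai < Jomo; Jomo is not greatest since Jomo < Yosef; Uma is not greatest since Uma < Yosef; Yosef is not greatest since Yosef < Yara; Zara is not greatest since Zara < Yara; Yara is not greatest since Yara < Hana.
Only Hana has nothing above it, so Hana is the highest exam score.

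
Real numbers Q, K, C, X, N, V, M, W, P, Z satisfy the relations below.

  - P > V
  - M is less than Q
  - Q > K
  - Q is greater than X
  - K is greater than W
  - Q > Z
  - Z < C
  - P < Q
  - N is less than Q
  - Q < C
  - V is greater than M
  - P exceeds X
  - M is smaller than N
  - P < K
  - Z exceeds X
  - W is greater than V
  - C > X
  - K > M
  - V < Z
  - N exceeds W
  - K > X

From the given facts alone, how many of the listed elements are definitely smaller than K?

The elements the relations force below K are X, M, V, P, W — no chain reaches any other.
That is 5.

5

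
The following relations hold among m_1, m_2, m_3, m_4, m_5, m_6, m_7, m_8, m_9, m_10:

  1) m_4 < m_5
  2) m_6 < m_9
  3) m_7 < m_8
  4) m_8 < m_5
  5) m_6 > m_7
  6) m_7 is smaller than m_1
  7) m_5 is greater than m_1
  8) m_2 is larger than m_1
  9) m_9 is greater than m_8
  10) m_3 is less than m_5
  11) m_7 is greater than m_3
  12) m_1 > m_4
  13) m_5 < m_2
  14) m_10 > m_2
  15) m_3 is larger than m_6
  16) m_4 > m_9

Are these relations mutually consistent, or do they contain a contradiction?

inconsistent

We have m_7 < m_6 stated directly, yet also m_6 < m_3 < m_7 by chaining the others — so m_6 < m_7. Contradiction.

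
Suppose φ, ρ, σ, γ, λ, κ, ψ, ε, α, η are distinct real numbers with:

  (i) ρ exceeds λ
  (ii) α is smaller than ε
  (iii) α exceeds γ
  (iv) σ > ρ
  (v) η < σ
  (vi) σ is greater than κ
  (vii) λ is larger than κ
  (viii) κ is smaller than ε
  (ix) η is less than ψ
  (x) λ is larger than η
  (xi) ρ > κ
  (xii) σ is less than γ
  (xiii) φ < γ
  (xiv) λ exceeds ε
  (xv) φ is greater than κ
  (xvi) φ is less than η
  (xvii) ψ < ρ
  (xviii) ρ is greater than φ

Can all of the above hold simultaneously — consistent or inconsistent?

inconsistent

Chaining the given relations yields ρ < σ < γ < α < ε < λ, so ρ < λ. But one relation states λ < ρ. These cannot both hold.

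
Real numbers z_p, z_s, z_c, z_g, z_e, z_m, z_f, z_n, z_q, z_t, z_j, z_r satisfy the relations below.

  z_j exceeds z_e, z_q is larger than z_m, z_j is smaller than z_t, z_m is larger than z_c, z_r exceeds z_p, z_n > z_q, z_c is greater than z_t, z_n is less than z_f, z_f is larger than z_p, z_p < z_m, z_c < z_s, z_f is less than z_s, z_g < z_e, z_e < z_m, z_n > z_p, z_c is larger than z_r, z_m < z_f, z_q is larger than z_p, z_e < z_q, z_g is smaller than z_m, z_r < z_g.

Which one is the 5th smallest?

z_j

Piecing the relations together gives one ordering: z_p < z_r < z_g < z_e < z_j < z_t < z_c < z_m < z_q < z_n < z_f < z_s.
The 5th smallest is z_j.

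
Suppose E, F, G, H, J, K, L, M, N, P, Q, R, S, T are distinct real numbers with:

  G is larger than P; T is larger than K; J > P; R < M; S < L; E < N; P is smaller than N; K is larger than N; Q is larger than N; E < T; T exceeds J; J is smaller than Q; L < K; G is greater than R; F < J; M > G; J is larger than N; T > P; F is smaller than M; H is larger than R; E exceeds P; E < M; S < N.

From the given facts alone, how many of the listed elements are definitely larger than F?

Directly above F: J, M.
One step further: Q, T (4 so far).
Nothing else is reachable above F; 4 in all.

4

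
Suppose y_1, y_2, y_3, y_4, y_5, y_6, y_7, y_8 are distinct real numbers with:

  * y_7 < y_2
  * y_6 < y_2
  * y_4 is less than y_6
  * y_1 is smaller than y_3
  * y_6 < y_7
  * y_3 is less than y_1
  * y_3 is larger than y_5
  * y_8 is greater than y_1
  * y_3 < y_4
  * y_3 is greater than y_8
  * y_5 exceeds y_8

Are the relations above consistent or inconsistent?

Chaining the given relations yields y_1 < y_8 < y_5 < y_3, so y_1 < y_3. But one relation states y_3 < y_1. These cannot both hold.

inconsistent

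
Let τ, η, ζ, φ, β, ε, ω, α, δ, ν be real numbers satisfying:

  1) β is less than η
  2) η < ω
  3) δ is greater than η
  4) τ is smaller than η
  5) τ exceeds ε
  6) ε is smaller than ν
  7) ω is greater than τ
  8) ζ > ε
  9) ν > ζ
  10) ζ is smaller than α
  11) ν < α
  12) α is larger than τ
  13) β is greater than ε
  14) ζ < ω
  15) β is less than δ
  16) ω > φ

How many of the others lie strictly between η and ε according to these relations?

2

The relations place ε below η. An element lies strictly between them when it is forced above ε and also forced below η.
Above ε: {ζ, β, τ, ν, δ, ω, α}. Below η: {β, τ}.
Intersection: {β, τ} — 2.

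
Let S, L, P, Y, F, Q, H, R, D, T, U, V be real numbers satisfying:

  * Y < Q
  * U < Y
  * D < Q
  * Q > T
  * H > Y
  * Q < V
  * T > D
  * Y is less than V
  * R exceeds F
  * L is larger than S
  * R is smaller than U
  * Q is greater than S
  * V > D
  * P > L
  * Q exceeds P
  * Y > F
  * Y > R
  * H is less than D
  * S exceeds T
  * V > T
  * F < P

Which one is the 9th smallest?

The consecutive relations fix a unique order: F < R < U < Y < H < D < T < S < L < P < Q < V.
Counting 9 from the smallest end gives L.

L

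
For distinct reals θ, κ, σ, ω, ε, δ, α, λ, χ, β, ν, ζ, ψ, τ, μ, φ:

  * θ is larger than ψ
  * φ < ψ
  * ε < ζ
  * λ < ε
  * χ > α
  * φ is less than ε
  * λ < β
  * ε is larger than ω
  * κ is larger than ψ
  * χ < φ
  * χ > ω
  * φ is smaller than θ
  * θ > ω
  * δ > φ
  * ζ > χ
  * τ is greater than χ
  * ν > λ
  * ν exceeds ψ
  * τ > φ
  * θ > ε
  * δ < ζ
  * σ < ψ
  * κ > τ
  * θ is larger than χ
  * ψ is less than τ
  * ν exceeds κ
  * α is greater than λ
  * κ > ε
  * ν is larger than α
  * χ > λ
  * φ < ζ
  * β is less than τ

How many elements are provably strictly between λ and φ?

The relations place λ below φ. An element lies strictly between them when it is forced above λ and also forced below φ.
Above λ: {α, β, χ, ψ, ε, τ, κ, θ, ν, δ, ζ}. Below φ: {α, ω, χ}.
Intersection: {α, χ} — 2.

2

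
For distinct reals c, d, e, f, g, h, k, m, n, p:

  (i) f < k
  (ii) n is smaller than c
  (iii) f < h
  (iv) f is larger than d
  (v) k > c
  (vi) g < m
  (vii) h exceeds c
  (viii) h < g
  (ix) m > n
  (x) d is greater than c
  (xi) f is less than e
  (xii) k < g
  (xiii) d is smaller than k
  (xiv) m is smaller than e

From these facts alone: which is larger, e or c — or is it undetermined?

Chaining the given relations: c < d < f < h < g < m < e.
So e is larger.

e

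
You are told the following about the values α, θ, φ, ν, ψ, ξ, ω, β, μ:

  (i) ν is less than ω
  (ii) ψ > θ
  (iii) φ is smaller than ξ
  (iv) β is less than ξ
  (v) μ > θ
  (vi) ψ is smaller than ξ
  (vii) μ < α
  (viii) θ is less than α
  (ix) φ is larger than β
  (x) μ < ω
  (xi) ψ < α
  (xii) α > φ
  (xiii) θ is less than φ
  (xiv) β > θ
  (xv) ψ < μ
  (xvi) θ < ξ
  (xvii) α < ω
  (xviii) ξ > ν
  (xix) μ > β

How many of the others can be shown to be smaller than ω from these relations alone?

The elements the relations force below ω are θ, β, φ, ν, ψ, μ, α — no chain reaches any other.
That is 7.

7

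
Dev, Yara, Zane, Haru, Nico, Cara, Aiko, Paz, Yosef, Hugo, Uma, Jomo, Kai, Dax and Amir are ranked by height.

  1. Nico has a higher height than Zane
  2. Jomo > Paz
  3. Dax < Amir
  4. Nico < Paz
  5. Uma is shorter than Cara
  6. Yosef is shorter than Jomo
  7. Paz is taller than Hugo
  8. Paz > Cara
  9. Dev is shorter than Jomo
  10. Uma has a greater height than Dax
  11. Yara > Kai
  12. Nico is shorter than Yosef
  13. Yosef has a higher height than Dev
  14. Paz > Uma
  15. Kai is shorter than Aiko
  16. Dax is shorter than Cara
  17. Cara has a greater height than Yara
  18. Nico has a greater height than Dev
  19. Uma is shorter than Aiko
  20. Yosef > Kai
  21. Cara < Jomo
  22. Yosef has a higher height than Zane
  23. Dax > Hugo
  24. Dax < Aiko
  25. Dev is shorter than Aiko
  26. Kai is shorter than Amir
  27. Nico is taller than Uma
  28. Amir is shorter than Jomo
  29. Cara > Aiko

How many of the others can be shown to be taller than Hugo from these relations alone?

From Hugo the given relations immediately reach Dax, Paz.
From those, Uma, Aiko, Cara, Amir, Jomo — 7 in total.
From those, Nico — 8 in total.
From those, Yosef — 9 in total.
Nothing else is reachable above Hugo; 9 in all.

9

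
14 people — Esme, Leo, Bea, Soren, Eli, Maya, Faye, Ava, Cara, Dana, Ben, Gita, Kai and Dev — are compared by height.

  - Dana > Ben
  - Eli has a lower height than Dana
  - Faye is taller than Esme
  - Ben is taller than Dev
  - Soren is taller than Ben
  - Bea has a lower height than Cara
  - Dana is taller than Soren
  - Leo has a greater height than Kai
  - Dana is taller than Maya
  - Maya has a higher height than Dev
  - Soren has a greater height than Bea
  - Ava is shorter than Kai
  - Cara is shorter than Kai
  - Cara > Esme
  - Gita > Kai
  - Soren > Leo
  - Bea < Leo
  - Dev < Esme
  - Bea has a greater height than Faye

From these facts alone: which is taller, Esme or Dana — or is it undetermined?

Dana

Link the given pairs in sequence: Esme < Faye; Faye < Bea; Bea < Cara; Cara < Kai; Kai < Leo; Leo < Soren; Soren < Dana.
Together: Esme < Faye < Bea < Cara < Kai < Leo < Soren < Dana.
So Dana is taller.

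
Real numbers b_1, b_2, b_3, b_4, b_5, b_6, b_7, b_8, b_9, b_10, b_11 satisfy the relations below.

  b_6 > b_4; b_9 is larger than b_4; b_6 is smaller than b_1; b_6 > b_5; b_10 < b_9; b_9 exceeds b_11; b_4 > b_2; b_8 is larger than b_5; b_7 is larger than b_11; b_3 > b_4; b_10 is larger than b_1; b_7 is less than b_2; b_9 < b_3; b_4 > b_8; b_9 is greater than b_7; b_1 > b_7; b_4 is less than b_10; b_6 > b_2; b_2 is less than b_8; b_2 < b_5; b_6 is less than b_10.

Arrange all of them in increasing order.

Nothing is placed below b_11, so it is least; from there b_11 < b_7; b_7 < b_2; b_2 < b_5; b_5 < b_8; b_8 < b_4; b_4 < b_6; b_6 < b_1; b_1 < b_10; b_10 < b_9; b_9 < b_3, each given directly.

b_11 < b_7 < b_2 < b_5 < b_8 < b_4 < b_6 < b_1 < b_10 < b_9 < b_3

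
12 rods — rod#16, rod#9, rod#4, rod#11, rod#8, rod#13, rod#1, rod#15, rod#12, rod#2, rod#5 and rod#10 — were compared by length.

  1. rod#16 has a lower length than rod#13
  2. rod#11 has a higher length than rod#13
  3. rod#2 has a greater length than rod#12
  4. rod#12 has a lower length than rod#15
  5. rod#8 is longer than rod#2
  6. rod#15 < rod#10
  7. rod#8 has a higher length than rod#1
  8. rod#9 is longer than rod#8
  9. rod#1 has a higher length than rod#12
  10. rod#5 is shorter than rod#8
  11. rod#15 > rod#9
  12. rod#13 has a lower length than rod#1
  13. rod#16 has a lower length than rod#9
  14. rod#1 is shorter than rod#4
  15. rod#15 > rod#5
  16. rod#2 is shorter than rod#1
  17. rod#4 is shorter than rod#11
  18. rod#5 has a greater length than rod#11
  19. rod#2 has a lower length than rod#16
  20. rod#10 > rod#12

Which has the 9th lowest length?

Chaining the given pairs: rod#12 < rod#2 < rod#16 < rod#13 < rod#1 < rod#4 < rod#11 < rod#5 < rod#8 < rod#9 < rod#15 < rod#10.
The 9th smallest is rod#8.

rod#8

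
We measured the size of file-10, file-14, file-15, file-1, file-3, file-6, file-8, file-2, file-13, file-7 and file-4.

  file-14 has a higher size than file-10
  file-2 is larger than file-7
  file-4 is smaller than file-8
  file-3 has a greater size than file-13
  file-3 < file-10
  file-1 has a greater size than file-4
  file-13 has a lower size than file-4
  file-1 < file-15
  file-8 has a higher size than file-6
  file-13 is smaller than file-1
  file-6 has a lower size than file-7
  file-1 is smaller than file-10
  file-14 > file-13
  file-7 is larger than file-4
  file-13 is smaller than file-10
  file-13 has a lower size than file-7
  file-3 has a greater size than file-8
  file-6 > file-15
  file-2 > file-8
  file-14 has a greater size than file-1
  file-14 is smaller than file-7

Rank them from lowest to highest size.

The consecutive links are each given: file-13 < file-4; file-4 < file-1; file-1 < file-15; file-15 < file-6; file-6 < file-8; file-8 < file-3; file-3 < file-10; file-10 < file-14; file-14 < file-7; file-7 < file-2.

file-13 < file-4 < file-1 < file-15 < file-6 < file-8 < file-3 < file-10 < file-14 < file-7 < file-2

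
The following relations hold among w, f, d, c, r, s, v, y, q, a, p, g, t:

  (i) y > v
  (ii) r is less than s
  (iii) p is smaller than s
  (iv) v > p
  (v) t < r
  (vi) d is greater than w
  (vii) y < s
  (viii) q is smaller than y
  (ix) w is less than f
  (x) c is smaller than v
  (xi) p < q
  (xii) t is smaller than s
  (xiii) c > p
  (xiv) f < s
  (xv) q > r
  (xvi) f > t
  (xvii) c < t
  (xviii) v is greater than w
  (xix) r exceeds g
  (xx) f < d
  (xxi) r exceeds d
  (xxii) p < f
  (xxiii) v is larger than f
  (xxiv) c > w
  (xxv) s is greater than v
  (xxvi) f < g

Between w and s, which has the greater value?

Link the given pairs in sequence: w < c; c < t; t < f; f < g; g < r; r < q; q < y; y < s.
Chaining these gives w < c < t < f < g < r < q < y < s.
So w < s; s is the larger of the two.

s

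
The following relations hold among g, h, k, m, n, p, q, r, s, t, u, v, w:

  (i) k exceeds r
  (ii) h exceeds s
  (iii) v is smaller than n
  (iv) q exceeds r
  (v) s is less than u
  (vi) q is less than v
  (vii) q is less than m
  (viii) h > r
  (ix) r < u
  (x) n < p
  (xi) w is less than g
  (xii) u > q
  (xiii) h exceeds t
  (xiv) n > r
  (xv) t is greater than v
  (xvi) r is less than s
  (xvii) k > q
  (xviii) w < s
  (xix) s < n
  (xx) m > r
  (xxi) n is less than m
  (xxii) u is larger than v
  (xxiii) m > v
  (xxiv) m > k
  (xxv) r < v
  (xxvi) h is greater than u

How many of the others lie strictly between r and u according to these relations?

3

Chaining upward from r reaches: q, s, v, t, k, n, m, h, p.
Chaining downward from u reaches: q, w, s, v.
Strictly between r and u are those in both lists: q, s, v — 3 elements.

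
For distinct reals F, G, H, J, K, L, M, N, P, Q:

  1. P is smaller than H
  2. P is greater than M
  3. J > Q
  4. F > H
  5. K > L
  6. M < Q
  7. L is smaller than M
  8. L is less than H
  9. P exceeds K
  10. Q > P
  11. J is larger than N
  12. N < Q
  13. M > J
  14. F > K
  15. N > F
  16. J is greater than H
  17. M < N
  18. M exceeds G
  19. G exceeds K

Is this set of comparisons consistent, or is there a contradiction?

inconsistent

We have J < M stated directly, yet also M < P < H < F < N < Q < J by chaining the others — so M < J. Contradiction.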